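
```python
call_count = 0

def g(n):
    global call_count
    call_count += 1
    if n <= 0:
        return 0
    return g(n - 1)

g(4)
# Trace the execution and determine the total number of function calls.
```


g(4) calls g(3) calls ... calls g(0)
Total calls: 4 + 1 (for base case) = 5


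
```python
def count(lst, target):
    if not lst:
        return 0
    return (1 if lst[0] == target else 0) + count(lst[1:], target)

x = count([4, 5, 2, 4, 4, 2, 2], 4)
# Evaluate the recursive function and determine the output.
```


count([4, 5, 2, 4, 4, 2, 2], 4)
lst[0]=4 == 4: 1 + count([5, 2, 4, 4, 2, 2], 4)
lst[0]=5 != 4: 0 + count([2, 4, 4, 2, 2], 4)
lst[0]=2 != 4: 0 + count([4, 4, 2, 2], 4)
lst[0]=4 == 4: 1 + count([4, 2, 2], 4)
lst[0]=4 == 4: 1 + count([2, 2], 4)
lst[0]=2 != 4: 0 + count([2], 4)
lst[0]=2 != 4: 0 + count([], 4)
= 3


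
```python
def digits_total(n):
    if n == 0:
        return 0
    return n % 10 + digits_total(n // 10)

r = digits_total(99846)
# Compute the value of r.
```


digits_total(99846)
= 6 + digits_total(9984)
= 6 + 4 + digits_total(998)
= 6 + 4 + 8 + digits_total(99)
= 6 + 4 + 8 + 9 + digits_total(9)
= 6 + 4 + 8 + 9 + 9 + digits_total(0)
= 6 + 4 + 8 + 9 + 9 + 0
= 36


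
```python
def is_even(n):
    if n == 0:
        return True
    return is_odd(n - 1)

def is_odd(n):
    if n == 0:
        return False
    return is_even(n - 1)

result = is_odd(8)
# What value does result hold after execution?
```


is_odd(8)
= is_even(7)
= is_odd(6)
= is_even(5)
= is_odd(4)
= is_even(3)
= is_odd(2)
= is_even(1)
= is_odd(0)
n == 0: return False
= False


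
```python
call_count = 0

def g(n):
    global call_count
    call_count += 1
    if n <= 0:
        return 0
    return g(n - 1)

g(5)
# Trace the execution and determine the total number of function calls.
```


g(5) calls g(4) calls ... calls g(0)
Total calls: 5 + 1 (for base case) = 6


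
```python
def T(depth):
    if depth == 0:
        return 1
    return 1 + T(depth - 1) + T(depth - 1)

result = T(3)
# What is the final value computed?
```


T(3)
= 1 + T(2) + T(2)
= 1 + 2 * T(2)
T(k) = 2^(k+1) - 1
T(0) = 1
T(1) = 3
T(2) = 7
T(3) = 15
T(3) = 2^4 - 1 = 15


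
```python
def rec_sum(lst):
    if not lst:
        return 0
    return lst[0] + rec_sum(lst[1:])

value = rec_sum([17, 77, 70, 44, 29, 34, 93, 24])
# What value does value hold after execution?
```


rec_sum([17, 77, 70, 44, 29, 34, 93, 24])
= 17 + rec_sum([77, 70, 44, 29, 34, 93, 24])
= 17 + 77 + rec_sum([70, 44, 29, 34, 93, 24])
= 17 + 77 + 70 + rec_sum([44, 29, 34, 93, 24])
= 17 + 77 + 70 + 44 + rec_sum([29, 34, 93, 24])
= 17 + 77 + 70 + 44 + 29 + rec_sum([34, 93, 24])
= 17 + 77 + 70 + 44 + 29 + 34 + rec_sum([93, 24])
= 17 + 77 + 70 + 44 + 29 + 34 + 93 + rec_sum([24])
= 17 + 77 + 70 + 44 + 29 + 34 + 93 + 24 + rec_sum([])
= 17 + 77 + 70 + 44 + 29 + 34 + 93 + 24 + 0
= 388


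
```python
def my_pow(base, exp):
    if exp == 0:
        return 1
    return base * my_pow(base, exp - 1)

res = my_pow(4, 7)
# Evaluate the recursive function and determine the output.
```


my_pow(4, 7)
= 4 * my_pow(4, 6)
= 4 * 4 * my_pow(4, 5)
= 4 * 4 * 4 * my_pow(4, 4)
= 4 * 4 * 4 * 4 * my_pow(4, 3)
= 4 * 4 * 4 * 4 * 4 * my_pow(4, 2)
= 4 * 4 * 4 * 4 * 4 * 4 * my_pow(4, 1)
= 4 * 4 * 4 * 4 * 4 * 4 * 4 * my_pow(4, 0)
= 4 * 4 * 4 * 4 * 4 * 4 * 4 * 1
= 16384


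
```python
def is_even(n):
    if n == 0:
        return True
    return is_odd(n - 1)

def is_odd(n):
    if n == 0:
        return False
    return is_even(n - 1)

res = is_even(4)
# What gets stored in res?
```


is_even(4)
= is_odd(3)
= is_even(2)
= is_odd(1)
= is_even(0)
n == 0: return True
= True


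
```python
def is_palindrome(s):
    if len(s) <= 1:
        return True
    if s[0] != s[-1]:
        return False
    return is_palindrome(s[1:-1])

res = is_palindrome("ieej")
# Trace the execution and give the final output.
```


is_palindrome("ieej")
"ieej": s[0]='i' != s[-1]='j' -> False
= False


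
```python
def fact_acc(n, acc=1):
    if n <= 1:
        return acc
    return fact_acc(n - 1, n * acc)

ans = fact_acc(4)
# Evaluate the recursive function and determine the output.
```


fact_acc(4, 1)
= fact_acc(3, 4 * 1) = fact_acc(3, 4)
= fact_acc(2, 3 * 4) = fact_acc(2, 12)
= fact_acc(1, 2 * 12) = fact_acc(1, 24)
n <= 1, return acc = 24


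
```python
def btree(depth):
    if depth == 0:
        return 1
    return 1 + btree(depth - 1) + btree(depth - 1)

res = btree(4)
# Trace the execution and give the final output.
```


btree(4)
= 1 + btree(3) + btree(3)
= 1 + 2 * btree(3)
btree(k) = 2^(k+1) - 1
btree(0) = 1
btree(1) = 3
btree(2) = 7
btree(3) = 15
btree(4) = 31
btree(4) = 2^5 - 1 = 31


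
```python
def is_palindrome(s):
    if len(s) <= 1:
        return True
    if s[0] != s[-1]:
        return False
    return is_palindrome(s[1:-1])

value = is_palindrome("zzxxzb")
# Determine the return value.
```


is_palindrome("zzxxzb")
"zzxxzb": s[0]='z' != s[-1]='b' -> False
= False


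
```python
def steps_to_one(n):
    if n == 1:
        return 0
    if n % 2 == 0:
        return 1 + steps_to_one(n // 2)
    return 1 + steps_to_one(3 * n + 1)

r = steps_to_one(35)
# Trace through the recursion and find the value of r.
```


steps_to_one(35)
35 is odd -> 3*35+1 = 106 -> steps_to_one(106)
106 is even -> steps_to_one(53)
53 is odd -> 3*53+1 = 160 -> steps_to_one(160)
160 is even -> steps_to_one(80)
80 is even -> steps_to_one(40)
40 is even -> steps_to_one(20)
20 is even -> steps_to_one(10)
10 is even -> steps_to_one(5)
5 is odd -> 3*5+1 = 16 -> steps_to_one(16)
16 is even -> steps_to_one(8)
8 is even -> steps_to_one(4)
4 is even -> steps_to_one(2)
2 is even -> steps_to_one(1)
Reached 1 after 13 steps
= 13


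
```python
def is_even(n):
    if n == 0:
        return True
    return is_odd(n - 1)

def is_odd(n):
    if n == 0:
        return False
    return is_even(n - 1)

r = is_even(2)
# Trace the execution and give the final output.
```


is_even(2)
= is_odd(1)
= is_even(0)
n == 0: return True
= True


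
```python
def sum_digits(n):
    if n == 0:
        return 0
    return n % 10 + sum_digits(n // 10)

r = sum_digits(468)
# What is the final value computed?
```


sum_digits(468)
= 8 + sum_digits(46)
= 8 + 6 + sum_digits(4)
= 8 + 6 + 4 + sum_digits(0)
= 8 + 6 + 4 + 0
= 18


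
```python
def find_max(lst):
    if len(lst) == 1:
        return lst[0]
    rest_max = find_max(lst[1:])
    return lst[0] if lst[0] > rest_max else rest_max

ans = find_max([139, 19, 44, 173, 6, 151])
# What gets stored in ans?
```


find_max([139, 19, 44, 173, 6, 151])
= compare 139 with find_max([19, 44, 173, 6, 151])
= compare 19 with find_max([44, 173, 6, 151])
= compare 44 with find_max([173, 6, 151])
= compare 173 with find_max([6, 151])
= compare 6 with find_max([151])
Base: find_max([151]) = 151
compare 6 with 151: max = 151
compare 173 with 151: max = 173
compare 44 with 173: max = 173
compare 19 with 173: max = 173
compare 139 with 173: max = 173
= 173


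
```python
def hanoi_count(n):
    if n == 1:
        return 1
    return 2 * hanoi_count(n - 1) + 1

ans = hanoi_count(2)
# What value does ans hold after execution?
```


hanoi_count(2)
= 2 * hanoi_count(1) + 1
Now compute bottom-up:
hanoi_count(1) = 1
hanoi_count(2) = 2 * 1 + 1 = 3
= 3


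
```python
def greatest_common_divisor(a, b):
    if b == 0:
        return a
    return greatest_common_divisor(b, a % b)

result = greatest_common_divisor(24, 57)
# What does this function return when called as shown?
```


greatest_common_divisor(24, 57)
= greatest_common_divisor(57, 24 % 57) = greatest_common_divisor(57, 24)
= greatest_common_divisor(24, 57 % 24) = greatest_common_divisor(24, 9)
= greatest_common_divisor(9, 24 % 9) = greatest_common_divisor(9, 6)
= greatest_common_divisor(6, 9 % 6) = greatest_common_divisor(6, 3)
= greatest_common_divisor(3, 6 % 3) = greatest_common_divisor(3, 0)
b == 0, return a = 3


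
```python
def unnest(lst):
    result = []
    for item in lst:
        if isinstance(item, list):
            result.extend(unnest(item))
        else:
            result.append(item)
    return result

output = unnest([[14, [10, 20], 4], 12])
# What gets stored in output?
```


unnest([[14, [10, 20], 4], 12])
Processing each element:
  [14, [10, 20], 4] is a list -> unnest recursively -> [14, 10, 20, 4]
  12 is not a list -> append 12
= [14, 10, 20, 4, 12]


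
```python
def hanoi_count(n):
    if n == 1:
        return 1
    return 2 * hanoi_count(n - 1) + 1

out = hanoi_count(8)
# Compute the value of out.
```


hanoi_count(8)
= 2 * hanoi_count(7) + 1
= 2 * (2 * hanoi_count(6) + 1) + 1
= 2 * (2 * (2 * hanoi_count(5) + 1) + 1) + 1
= 2 * (2 * (2 * (2 * hanoi_count(4) + 1) + 1) + 1) + 1
= 2 * (2 * (2 * (2 * (2 * hanoi_count(3) + 1) + 1) + 1) + 1) + 1
= 2 * (2 * (2 * (2 * (2 * (2 * hanoi_count(2) + 1) + 1) + 1) + 1) + 1) + 1
= 2 * (2 * (2 * (2 * (2 * (2 * (2 * hanoi_count(1) + 1) + 1) + 1) + 1) + 1) + 1) + 1
Now compute bottom-up:
hanoi_count(1) = 1
hanoi_count(2) = 2 * 1 + 1 = 3
hanoi_count(3) = 2 * 3 + 1 = 7
hanoi_count(4) = 2 * 7 + 1 = 15
hanoi_count(5) = 2 * 15 + 1 = 31
hanoi_count(6) = 2 * 31 + 1 = 63
hanoi_count(7) = 2 * 63 + 1 = 127
hanoi_count(8) = 2 * 127 + 1 = 255
= 255


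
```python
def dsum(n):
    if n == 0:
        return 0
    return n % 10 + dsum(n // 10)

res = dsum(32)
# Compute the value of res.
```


dsum(32)
= 2 + dsum(3)
= 2 + 3 + dsum(0)
= 2 + 3 + 0
= 5


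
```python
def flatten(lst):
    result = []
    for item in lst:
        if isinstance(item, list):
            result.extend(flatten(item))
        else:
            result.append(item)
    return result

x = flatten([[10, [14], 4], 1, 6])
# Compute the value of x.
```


flatten([[10, [14], 4], 1, 6])
Processing each element:
  [10, [14], 4] is a list -> flatten recursively -> [10, 14, 4]
  1 is not a list -> append 1
  6 is not a list -> append 6
= [10, 14, 4, 1, 6]


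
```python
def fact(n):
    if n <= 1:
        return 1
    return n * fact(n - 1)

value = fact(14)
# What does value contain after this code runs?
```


fact(14)
= 14 * fact(13)
= 14 * 13 * fact(12)
= 14 * 13 * 12 * fact(11)
= 14 * 13 * 12 * 11 * fact(10)
= 14 * 13 * 12 * 11 * 10 * fact(9)
= 14 * 13 * 12 * 11 * 10 * 9 * fact(8)
= 14 * 13 * 12 * 11 * 10 * 9 * 8 * fact(7)
= 14 * 13 * 12 * 11 * 10 * 9 * 8 * 7 * fact(6)
= 14 * 13 * 12 * 11 * 10 * 9 * 8 * 7 * 6 * fact(5)
= 14 * 13 * 12 * 11 * 10 * 9 * 8 * 7 * 6 * 5 * fact(4)
= 14 * 13 * 12 * 11 * 10 * 9 * 8 * 7 * 6 * 5 * 4 * fact(3)
= 14 * 13 * 12 * 11 * 10 * 9 * 8 * 7 * 6 * 5 * 4 * 3 * fact(2)
= 14 * 13 * 12 * 11 * 10 * 9 * 8 * 7 * 6 * 5 * 4 * 3 * 2 * fact(1)
= 14 * 13 * 12 * 11 * 10 * 9 * 8 * 7 * 6 * 5 * 4 * 3 * 2 * 1
= 87178291200


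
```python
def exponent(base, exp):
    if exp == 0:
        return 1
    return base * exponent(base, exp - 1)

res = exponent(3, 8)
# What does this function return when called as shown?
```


exponent(3, 8)
= 3 * exponent(3, 7)
= 3 * 3 * exponent(3, 6)
= 3 * 3 * 3 * exponent(3, 5)
= 3 * 3 * 3 * 3 * exponent(3, 4)
= 3 * 3 * 3 * 3 * 3 * exponent(3, 3)
= 3 * 3 * 3 * 3 * 3 * 3 * exponent(3, 2)
= 3 * 3 * 3 * 3 * 3 * 3 * 3 * exponent(3, 1)
= 3 * 3 * 3 * 3 * 3 * 3 * 3 * 3 * exponent(3, 0)
= 3 * 3 * 3 * 3 * 3 * 3 * 3 * 3 * 1
= 6561


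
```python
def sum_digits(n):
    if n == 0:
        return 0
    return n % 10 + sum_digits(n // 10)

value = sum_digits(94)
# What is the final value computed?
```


sum_digits(94)
= 4 + sum_digits(9)
= 4 + 9 + sum_digits(0)
= 4 + 9 + 0
= 13


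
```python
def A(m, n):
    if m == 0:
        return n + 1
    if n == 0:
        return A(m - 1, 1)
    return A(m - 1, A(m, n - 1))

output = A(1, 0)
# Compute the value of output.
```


A(1, 0)
n == 0: return A(0, 1)
= A(0, 1) = 2
= 2


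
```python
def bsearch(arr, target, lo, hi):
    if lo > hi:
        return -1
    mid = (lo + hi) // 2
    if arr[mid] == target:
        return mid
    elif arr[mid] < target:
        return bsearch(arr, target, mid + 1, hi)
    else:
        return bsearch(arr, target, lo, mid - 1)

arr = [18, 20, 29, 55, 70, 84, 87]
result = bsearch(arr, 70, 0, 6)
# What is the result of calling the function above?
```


bsearch(arr, 70, 0, 6)
lo=0, hi=6, mid=3, arr[mid]=55
55 < 70, search right half
lo=4, hi=6, mid=5, arr[mid]=84
84 > 70, search left half
lo=4, hi=4, mid=4, arr[mid]=70
arr[4] == 70, found at index 4
= 4


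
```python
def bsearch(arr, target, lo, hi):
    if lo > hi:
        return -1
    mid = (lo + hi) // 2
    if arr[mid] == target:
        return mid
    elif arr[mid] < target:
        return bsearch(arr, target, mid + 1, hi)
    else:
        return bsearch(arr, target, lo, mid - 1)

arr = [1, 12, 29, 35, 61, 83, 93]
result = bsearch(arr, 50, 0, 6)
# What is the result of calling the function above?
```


bsearch(arr, 50, 0, 6)
lo=0, hi=6, mid=3, arr[mid]=35
35 < 50, search right half
lo=4, hi=6, mid=5, arr[mid]=83
83 > 50, search left half
lo=4, hi=4, mid=4, arr[mid]=61
61 > 50, search left half
lo > hi, target not found, return -1
= -1


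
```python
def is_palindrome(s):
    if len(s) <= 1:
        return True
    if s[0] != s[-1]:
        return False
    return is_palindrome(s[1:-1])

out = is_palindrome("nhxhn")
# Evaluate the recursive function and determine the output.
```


is_palindrome("nhxhn")
"nhxhn": s[0]='n' == s[-1]='n' -> is_palindrome("hxh")
"hxh": s[0]='h' == s[-1]='h' -> is_palindrome("x")
"x": len <= 1 -> True
= True


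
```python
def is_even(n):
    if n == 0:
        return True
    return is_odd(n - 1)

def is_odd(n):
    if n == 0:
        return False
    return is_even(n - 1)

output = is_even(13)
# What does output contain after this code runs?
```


is_even(13)
= is_odd(12)
= is_even(11)
= is_odd(10)
= is_even(9)
= is_odd(8)
= is_even(7)
= is_odd(6)
= is_even(5)
= is_odd(4)
= is_even(3)
= is_odd(2)
= is_even(1)
= is_odd(0)
n == 0: return False
= False


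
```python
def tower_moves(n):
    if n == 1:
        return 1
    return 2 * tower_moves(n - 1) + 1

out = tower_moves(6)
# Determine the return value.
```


tower_moves(6)
= 2 * tower_moves(5) + 1
= 2 * (2 * tower_moves(4) + 1) + 1
= 2 * (2 * (2 * tower_moves(3) + 1) + 1) + 1
= 2 * (2 * (2 * (2 * tower_moves(2) + 1) + 1) + 1) + 1
= 2 * (2 * (2 * (2 * (2 * tower_moves(1) + 1) + 1) + 1) + 1) + 1
Now compute bottom-up:
tower_moves(1) = 1
tower_moves(2) = 2 * 1 + 1 = 3
tower_moves(3) = 2 * 3 + 1 = 7
tower_moves(4) = 2 * 7 + 1 = 15
tower_moves(5) = 2 * 15 + 1 = 31
tower_moves(6) = 2 * 31 + 1 = 63
= 63


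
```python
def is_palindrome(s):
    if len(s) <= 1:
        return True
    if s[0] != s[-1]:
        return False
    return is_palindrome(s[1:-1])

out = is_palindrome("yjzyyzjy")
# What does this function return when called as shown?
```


is_palindrome("yjzyyzjy")
"yjzyyzjy": s[0]='y' == s[-1]='y' -> is_palindrome("jzyyzj")
"jzyyzj": s[0]='j' == s[-1]='j' -> is_palindrome("zyyz")
"zyyz": s[0]='z' == s[-1]='z' -> is_palindrome("yy")
"yy": s[0]='y' == s[-1]='y' -> is_palindrome("")
"": len <= 1 -> True
= True


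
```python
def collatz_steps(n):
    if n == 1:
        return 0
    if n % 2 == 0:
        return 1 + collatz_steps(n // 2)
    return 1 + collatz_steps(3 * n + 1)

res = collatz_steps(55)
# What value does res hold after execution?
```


collatz_steps(55)
55 is odd -> 3*55+1 = 166 -> collatz_steps(166)
166 is even -> collatz_steps(83)
83 is odd -> 3*83+1 = 250 -> collatz_steps(250)
250 is even -> collatz_steps(125)
125 is odd -> 3*125+1 = 376 -> collatz_steps(376)
376 is even -> collatz_steps(188)
188 is even -> collatz_steps(94)
94 is even -> collatz_steps(47)
47 is odd -> 3*47+1 = 142 -> collatz_steps(142)
142 is even -> collatz_steps(71)
71 is odd -> 3*71+1 = 214 -> collatz_steps(214)
214 is even -> collatz_steps(107)
107 is odd -> 3*107+1 = 322 -> collatz_steps(322)
322 is even -> collatz_steps(161)
161 is odd -> 3*161+1 = 484 -> collatz_steps(484)
484 is even -> collatz_steps(242)
242 is even -> collatz_steps(121)
121 is odd -> 3*121+1 = 364 -> collatz_steps(364)
364 is even -> collatz_steps(182)
182 is even -> collatz_steps(91)
91 is odd -> 3*91+1 = 274 -> collatz_steps(274)
274 is even -> collatz_steps(137)
137 is odd -> 3*137+1 = 412 -> collatz_steps(412)
412 is even -> collatz_steps(206)
206 is even -> collatz_steps(103)
103 is odd -> 3*103+1 = 310 -> collatz_steps(310)
310 is even -> collatz_steps(155)
155 is odd -> 3*155+1 = 466 -> collatz_steps(466)
466 is even -> collatz_steps(233)
233 is odd -> 3*233+1 = 700 -> collatz_steps(700)
700 is even -> collatz_steps(350)
350 is even -> collatz_steps(175)
175 is odd -> 3*175+1 = 526 -> collatz_steps(526)
526 is even -> collatz_steps(263)
263 is odd -> 3*263+1 = 790 -> collatz_steps(790)
790 is even -> collatz_steps(395)
395 is odd -> 3*395+1 = 1186 -> collatz_steps(1186)
1186 is even -> collatz_steps(593)
593 is odd -> 3*593+1 = 1780 -> collatz_steps(1780)
1780 is even -> collatz_steps(890)
890 is even -> collatz_steps(445)
445 is odd -> 3*445+1 = 1336 -> collatz_steps(1336)
1336 is even -> collatz_steps(668)
668 is even -> collatz_steps(334)
334 is even -> collatz_steps(167)
167 is odd -> 3*167+1 = 502 -> collatz_steps(502)
502 is even -> collatz_steps(251)
251 is odd -> 3*251+1 = 754 -> collatz_steps(754)
754 is even -> collatz_steps(377)
377 is odd -> 3*377+1 = 1132 -> collatz_steps(1132)
1132 is even -> collatz_steps(566)
566 is even -> collatz_steps(283)
283 is odd -> 3*283+1 = 850 -> collatz_steps(850)
850 is even -> collatz_steps(425)
425 is odd -> 3*425+1 = 1276 -> collatz_steps(1276)
1276 is even -> collatz_steps(638)
638 is even -> collatz_steps(319)
319 is odd -> 3*319+1 = 958 -> collatz_steps(958)
958 is even -> collatz_steps(479)
479 is odd -> 3*479+1 = 1438 -> collatz_steps(1438)
1438 is even -> collatz_steps(719)
719 is odd -> 3*719+1 = 2158 -> collatz_steps(2158)
2158 is even -> collatz_steps(1079)
1079 is odd -> 3*1079+1 = 3238 -> collatz_steps(3238)
3238 is even -> collatz_steps(1619)
1619 is odd -> 3*1619+1 = 4858 -> collatz_steps(4858)
4858 is even -> collatz_steps(2429)
2429 is odd -> 3*2429+1 = 7288 -> collatz_steps(7288)
7288 is even -> collatz_steps(3644)
3644 is even -> collatz_steps(1822)
1822 is even -> collatz_steps(911)
911 is odd -> 3*911+1 = 2734 -> collatz_steps(2734)
2734 is even -> collatz_steps(1367)
1367 is odd -> 3*1367+1 = 4102 -> collatz_steps(4102)
4102 is even -> collatz_steps(2051)
2051 is odd -> 3*2051+1 = 6154 -> collatz_steps(6154)
6154 is even -> collatz_steps(3077)
3077 is odd -> 3*3077+1 = 9232 -> collatz_steps(9232)
9232 is even -> collatz_steps(4616)
4616 is even -> collatz_steps(2308)
2308 is even -> collatz_steps(1154)
1154 is even -> collatz_steps(577)
577 is odd -> 3*577+1 = 1732 -> collatz_steps(1732)
1732 is even -> collatz_steps(866)
866 is even -> collatz_steps(433)
433 is odd -> 3*433+1 = 1300 -> collatz_steps(1300)
1300 is even -> collatz_steps(650)
650 is even -> collatz_steps(325)
325 is odd -> 3*325+1 = 976 -> collatz_steps(976)
976 is even -> collatz_steps(488)
488 is even -> collatz_steps(244)
244 is even -> collatz_steps(122)
122 is even -> collatz_steps(61)
61 is odd -> 3*61+1 = 184 -> collatz_steps(184)
184 is even -> collatz_steps(92)
92 is even -> collatz_steps(46)
46 is even -> collatz_steps(23)
23 is odd -> 3*23+1 = 70 -> collatz_steps(70)
70 is even -> collatz_steps(35)
35 is odd -> 3*35+1 = 106 -> collatz_steps(106)
106 is even -> collatz_steps(53)
53 is odd -> 3*53+1 = 160 -> collatz_steps(160)
160 is even -> collatz_steps(80)
80 is even -> collatz_steps(40)
40 is even -> collatz_steps(20)
20 is even -> collatz_steps(10)
10 is even -> collatz_steps(5)
5 is odd -> 3*5+1 = 16 -> collatz_steps(16)
16 is even -> collatz_steps(8)
8 is even -> collatz_steps(4)
4 is even -> collatz_steps(2)
2 is even -> collatz_steps(1)
Reached 1 after 112 steps
= 112


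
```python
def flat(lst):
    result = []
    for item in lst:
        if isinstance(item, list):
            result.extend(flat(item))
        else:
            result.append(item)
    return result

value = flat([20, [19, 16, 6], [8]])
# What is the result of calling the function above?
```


flat([20, [19, 16, 6], [8]])
Processing each element:
  20 is not a list -> append 20
  [19, 16, 6] is a list -> flat recursively -> [19, 16, 6]
  [8] is a list -> flat recursively -> [8]
= [20, 19, 16, 6, 8]


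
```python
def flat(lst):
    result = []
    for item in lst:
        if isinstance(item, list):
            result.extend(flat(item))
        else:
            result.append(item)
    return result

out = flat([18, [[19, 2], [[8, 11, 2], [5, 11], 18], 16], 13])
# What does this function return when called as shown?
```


flat([18, [[19, 2], [[8, 11, 2], [5, 11], 18], 16], 13])
Processing each element:
  18 is not a list -> append 18
  [[19, 2], [[8, 11, 2], [5, 11], 18], 16] is a list -> flat recursively -> [19, 2, 8, 11, 2, 5, 11, 18, 16]
  13 is not a list -> append 13
= [18, 19, 2, 8, 11, 2, 5, 11, 18, 16, 13]


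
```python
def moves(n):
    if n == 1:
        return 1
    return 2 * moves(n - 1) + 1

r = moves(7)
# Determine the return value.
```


moves(7)
= 2 * moves(6) + 1
= 2 * (2 * moves(5) + 1) + 1
= 2 * (2 * (2 * moves(4) + 1) + 1) + 1
= 2 * (2 * (2 * (2 * moves(3) + 1) + 1) + 1) + 1
= 2 * (2 * (2 * (2 * (2 * moves(2) + 1) + 1) + 1) + 1) + 1
= 2 * (2 * (2 * (2 * (2 * (2 * moves(1) + 1) + 1) + 1) + 1) + 1) + 1
Now compute bottom-up:
moves(1) = 1
moves(2) = 2 * 1 + 1 = 3
moves(3) = 2 * 3 + 1 = 7
moves(4) = 2 * 7 + 1 = 15
moves(5) = 2 * 15 + 1 = 31
moves(6) = 2 * 31 + 1 = 63
moves(7) = 2 * 63 + 1 = 127
= 127


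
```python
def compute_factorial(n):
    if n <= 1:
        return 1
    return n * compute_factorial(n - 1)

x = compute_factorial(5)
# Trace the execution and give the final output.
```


compute_factorial(5)
= 5 * compute_factorial(4)
= 5 * 4 * compute_factorial(3)
= 5 * 4 * 3 * compute_factorial(2)
= 5 * 4 * 3 * 2 * compute_factorial(1)
= 5 * 4 * 3 * 2 * 1
= 120


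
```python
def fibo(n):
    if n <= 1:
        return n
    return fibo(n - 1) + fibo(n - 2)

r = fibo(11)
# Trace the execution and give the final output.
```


fibo(11)
= fibo(10) + fibo(9)
= (fibo(9) + fibo(8)) + fibo(9)
Computing bottom-up: fibo(0)=0, fibo(1)=1, fibo(2)=1, fibo(3)=2, fibo(4)=3, fibo(5)=5, fibo(6)=8, fibo(7)=13, fibo(8)=21, fibo(9)=34, fibo(10)=55, fibo(11)=89
= 89


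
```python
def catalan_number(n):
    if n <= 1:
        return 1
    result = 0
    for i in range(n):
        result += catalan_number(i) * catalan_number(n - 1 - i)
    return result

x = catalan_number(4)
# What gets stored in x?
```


catalan_number(4)
= sum of catalan_number(i) * catalan_number(4-1-i) for i in 0..3
First compute sub-values bottom-up:
  catalan_number(0) = 1, catalan_number(1) = 1
  catalan_number(2) = 1*1 + 1*1 = 2
  catalan_number(3) = 1*2 + 1*1 + 2*1 = 5
Now catalan_number(4):
  catalan_number(0)*catalan_number(3) = 1*5 = 5
  catalan_number(1)*catalan_number(2) = 1*2 = 2
  catalan_number(2)*catalan_number(1) = 2*1 = 2
  catalan_number(3)*catalan_number(0) = 5*1 = 5
= 5 + 2 + 2 + 5
= 14


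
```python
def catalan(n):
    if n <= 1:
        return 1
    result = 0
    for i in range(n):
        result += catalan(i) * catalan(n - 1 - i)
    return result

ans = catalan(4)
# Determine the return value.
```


catalan(4)
= sum of catalan(i) * catalan(4-1-i) for i in 0..3
First compute sub-values bottom-up:
  catalan(0) = 1, catalan(1) = 1
  catalan(2) = 1*1 + 1*1 = 2
  catalan(3) = 1*2 + 1*1 + 2*1 = 5
Now catalan(4):
  catalan(0)*catalan(3) = 1*5 = 5
  catalan(1)*catalan(2) = 1*2 = 2
  catalan(2)*catalan(1) = 2*1 = 2
  catalan(3)*catalan(0) = 5*1 = 5
= 5 + 2 + 2 + 5
= 14


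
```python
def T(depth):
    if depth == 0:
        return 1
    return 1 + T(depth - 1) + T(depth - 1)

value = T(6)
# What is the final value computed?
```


T(6)
= 1 + T(5) + T(5)
= 1 + 2 * T(5)
T(k) = 2^(k+1) - 1
T(0) = 1
T(1) = 3
T(2) = 7
T(3) = 15
T(4) = 31
T(6) = 2^7 - 1 = 127


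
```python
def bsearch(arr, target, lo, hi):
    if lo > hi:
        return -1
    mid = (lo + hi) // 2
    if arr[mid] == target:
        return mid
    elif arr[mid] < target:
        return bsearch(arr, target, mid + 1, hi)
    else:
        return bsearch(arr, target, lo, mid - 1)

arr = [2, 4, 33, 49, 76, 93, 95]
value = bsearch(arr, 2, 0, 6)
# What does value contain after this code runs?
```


bsearch(arr, 2, 0, 6)
lo=0, hi=6, mid=3, arr[mid]=49
49 > 2, search left half
lo=0, hi=2, mid=1, arr[mid]=4
4 > 2, search left half
lo=0, hi=0, mid=0, arr[mid]=2
arr[0] == 2, found at index 0
= 0


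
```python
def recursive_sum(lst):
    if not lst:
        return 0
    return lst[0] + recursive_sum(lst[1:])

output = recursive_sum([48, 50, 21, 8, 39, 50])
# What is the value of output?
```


recursive_sum([48, 50, 21, 8, 39, 50])
= 48 + recursive_sum([50, 21, 8, 39, 50])
= 48 + 50 + recursive_sum([21, 8, 39, 50])
= 48 + 50 + 21 + recursive_sum([8, 39, 50])
= 48 + 50 + 21 + 8 + recursive_sum([39, 50])
= 48 + 50 + 21 + 8 + 39 + recursive_sum([50])
= 48 + 50 + 21 + 8 + 39 + 50 + recursive_sum([])
= 48 + 50 + 21 + 8 + 39 + 50 + 0
= 216


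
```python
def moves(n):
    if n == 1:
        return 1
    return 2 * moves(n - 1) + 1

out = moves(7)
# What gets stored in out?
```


moves(7)
= 2 * moves(6) + 1
= 2 * (2 * moves(5) + 1) + 1
= 2 * (2 * (2 * moves(4) + 1) + 1) + 1
= 2 * (2 * (2 * (2 * moves(3) + 1) + 1) + 1) + 1
= 2 * (2 * (2 * (2 * (2 * moves(2) + 1) + 1) + 1) + 1) + 1
= 2 * (2 * (2 * (2 * (2 * (2 * moves(1) + 1) + 1) + 1) + 1) + 1) + 1
Now compute bottom-up:
moves(1) = 1
moves(2) = 2 * 1 + 1 = 3
moves(3) = 2 * 3 + 1 = 7
moves(4) = 2 * 7 + 1 = 15
moves(5) = 2 * 15 + 1 = 31
moves(6) = 2 * 31 + 1 = 63
moves(7) = 2 * 63 + 1 = 127
= 127


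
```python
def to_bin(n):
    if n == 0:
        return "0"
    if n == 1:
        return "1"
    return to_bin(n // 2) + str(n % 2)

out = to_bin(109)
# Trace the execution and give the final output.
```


to_bin(109)
= to_bin(54) + "1"
= to_bin(27) + "0" + "1"
= to_bin(13) + "1" + "0" + "1"
= to_bin(6) + "1" + "1" + "0" + "1"
= to_bin(3) + "0" + "1" + "1" + "0" + "1"
= to_bin(1) + "1" + "0" + "1" + "1" + "0" + "1"
= "1" + "1" + "0" + "1" + "1" + "0" + "1"
= "1101101"


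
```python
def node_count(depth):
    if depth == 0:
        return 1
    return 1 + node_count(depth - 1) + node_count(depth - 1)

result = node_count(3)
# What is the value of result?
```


node_count(3)
= 1 + node_count(2) + node_count(2)
= 1 + 2 * node_count(2)
node_count(k) = 2^(k+1) - 1
node_count(0) = 1
node_count(1) = 3
node_count(2) = 7
node_count(3) = 15
node_count(3) = 2^4 - 1 = 15


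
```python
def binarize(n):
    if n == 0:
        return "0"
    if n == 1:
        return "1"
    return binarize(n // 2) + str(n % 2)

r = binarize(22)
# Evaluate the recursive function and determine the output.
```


binarize(22)
= binarize(11) + "0"
= binarize(5) + "1" + "0"
= binarize(2) + "1" + "1" + "0"
= binarize(1) + "0" + "1" + "1" + "0"
= "1" + "0" + "1" + "1" + "0"
= "10110"


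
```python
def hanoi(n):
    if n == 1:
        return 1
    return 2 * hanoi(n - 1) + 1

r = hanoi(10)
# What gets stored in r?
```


hanoi(10)
= 2 * hanoi(9) + 1
= 2 * (2 * hanoi(8) + 1) + 1
= 2 * (2 * (2 * hanoi(7) + 1) + 1) + 1
= 2 * (2 * (2 * (2 * hanoi(6) + 1) + 1) + 1) + 1
= 2 * (2 * (2 * (2 * (2 * hanoi(5) + 1) + 1) + 1) + 1) + 1
= 2 * (2 * (2 * (2 * (2 * (2 * hanoi(4) + 1) + 1) + 1) + 1) + 1) + 1
= 2 * (2 * (2 * (2 * (2 * (2 * (2 * hanoi(3) + 1) + 1) + 1) + 1) + 1) + 1) + 1
= 2 * (2 * (2 * (2 * (2 * (2 * (2 * (2 * hanoi(2) + 1) + 1) + 1) + 1) + 1) + 1) + 1) + 1
= 2 * (2 * (2 * (2 * (2 * (2 * (2 * (2 * (2 * hanoi(1) + 1) + 1) + 1) + 1) + 1) + 1) + 1) + 1) + 1
Now compute bottom-up:
hanoi(1) = 1
hanoi(2) = 2 * 1 + 1 = 3
hanoi(3) = 2 * 3 + 1 = 7
hanoi(4) = 2 * 7 + 1 = 15
hanoi(5) = 2 * 15 + 1 = 31
hanoi(6) = 2 * 31 + 1 = 63
hanoi(7) = 2 * 63 + 1 = 127
hanoi(8) = 2 * 127 + 1 = 255
hanoi(9) = 2 * 255 + 1 = 511
hanoi(10) = 2 * 511 + 1 = 1023
= 1023


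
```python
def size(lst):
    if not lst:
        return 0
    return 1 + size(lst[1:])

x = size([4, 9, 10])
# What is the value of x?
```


size([4, 9, 10])
= 1 + size([9, 10])
= 1 + 1 + size([10])
= 1 + 1 + 1 + size([])
= 1 + 1 + 1 + 0
= 3


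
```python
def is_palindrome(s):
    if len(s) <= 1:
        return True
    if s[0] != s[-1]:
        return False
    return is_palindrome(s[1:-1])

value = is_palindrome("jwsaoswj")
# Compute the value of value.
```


is_palindrome("jwsaoswj")
"jwsaoswj": s[0]='j' == s[-1]='j' -> is_palindrome("wsaosw")
"wsaosw": s[0]='w' == s[-1]='w' -> is_palindrome("saos")
"saos": s[0]='s' == s[-1]='s' -> is_palindrome("ao")
"ao": s[0]='a' != s[-1]='o' -> False
= False


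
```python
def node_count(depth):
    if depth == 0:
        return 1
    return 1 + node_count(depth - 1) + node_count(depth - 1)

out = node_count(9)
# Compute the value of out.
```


node_count(9)
= 1 + node_count(8) + node_count(8)
= 1 + 2 * node_count(8)
node_count(k) = 2^(k+1) - 1
node_count(0) = 1
node_count(1) = 3
node_count(2) = 7
node_count(3) = 15
node_count(4) = 31
node_count(9) = 2^10 - 1 = 1023


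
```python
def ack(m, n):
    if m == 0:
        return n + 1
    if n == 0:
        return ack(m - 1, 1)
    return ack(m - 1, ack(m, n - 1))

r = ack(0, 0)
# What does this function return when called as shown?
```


ack(0, 0)
m == 0: return 0 + 1 = 1
= 1


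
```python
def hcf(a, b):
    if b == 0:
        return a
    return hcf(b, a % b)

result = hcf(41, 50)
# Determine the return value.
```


hcf(41, 50)
= hcf(50, 41 % 50) = hcf(50, 41)
= hcf(41, 50 % 41) = hcf(41, 9)
= hcf(9, 41 % 9) = hcf(9, 5)
= hcf(5, 9 % 5) = hcf(5, 4)
= hcf(4, 5 % 4) = hcf(4, 1)
= hcf(1, 4 % 1) = hcf(1, 0)
b == 0, return a = 1


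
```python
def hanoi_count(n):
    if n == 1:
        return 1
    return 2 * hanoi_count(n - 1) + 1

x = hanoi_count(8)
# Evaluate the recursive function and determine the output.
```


hanoi_count(8)
= 2 * hanoi_count(7) + 1
= 2 * (2 * hanoi_count(6) + 1) + 1
= 2 * (2 * (2 * hanoi_count(5) + 1) + 1) + 1
= 2 * (2 * (2 * (2 * hanoi_count(4) + 1) + 1) + 1) + 1
= 2 * (2 * (2 * (2 * (2 * hanoi_count(3) + 1) + 1) + 1) + 1) + 1
= 2 * (2 * (2 * (2 * (2 * (2 * hanoi_count(2) + 1) + 1) + 1) + 1) + 1) + 1
= 2 * (2 * (2 * (2 * (2 * (2 * (2 * hanoi_count(1) + 1) + 1) + 1) + 1) + 1) + 1) + 1
Now compute bottom-up:
hanoi_count(1) = 1
hanoi_count(2) = 2 * 1 + 1 = 3
hanoi_count(3) = 2 * 3 + 1 = 7
hanoi_count(4) = 2 * 7 + 1 = 15
hanoi_count(5) = 2 * 15 + 1 = 31
hanoi_count(6) = 2 * 31 + 1 = 63
hanoi_count(7) = 2 * 63 + 1 = 127
hanoi_count(8) = 2 * 127 + 1 = 255
= 255


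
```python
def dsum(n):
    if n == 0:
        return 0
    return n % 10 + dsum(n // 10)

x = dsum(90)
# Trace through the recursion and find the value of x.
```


dsum(90)
= 0 + dsum(9)
= 0 + 9 + dsum(0)
= 0 + 9 + 0
= 9


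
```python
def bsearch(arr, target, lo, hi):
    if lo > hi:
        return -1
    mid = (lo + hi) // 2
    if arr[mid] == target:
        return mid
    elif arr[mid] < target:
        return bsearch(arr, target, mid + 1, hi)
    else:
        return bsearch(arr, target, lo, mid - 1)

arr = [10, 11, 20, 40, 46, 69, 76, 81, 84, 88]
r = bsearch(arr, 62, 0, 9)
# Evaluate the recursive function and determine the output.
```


bsearch(arr, 62, 0, 9)
lo=0, hi=9, mid=4, arr[mid]=46
46 < 62, search right half
lo=5, hi=9, mid=7, arr[mid]=81
81 > 62, search left half
lo=5, hi=6, mid=5, arr[mid]=69
69 > 62, search left half
lo > hi, target not found, return -1
= -1


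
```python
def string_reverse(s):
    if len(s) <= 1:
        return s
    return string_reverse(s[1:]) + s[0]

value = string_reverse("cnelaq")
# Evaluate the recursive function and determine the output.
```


string_reverse("cnelaq")
= string_reverse("nelaq") + "c"
= string_reverse("elaq") + "n" + "c"
= string_reverse("laq") + "e" + "n" + "c"
= string_reverse("aq") + "l" + "e" + "n" + "c"
= string_reverse("q") + "a" + "l" + "e" + "n" + "c"
= "q" + "a" + "l" + "e" + "n" + "c"
= "qalenc"


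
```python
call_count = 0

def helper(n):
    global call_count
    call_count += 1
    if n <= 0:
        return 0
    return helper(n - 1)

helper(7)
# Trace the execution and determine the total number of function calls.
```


helper(7) calls helper(6) calls ... calls helper(0)
Total calls: 7 + 1 (for base case) = 8


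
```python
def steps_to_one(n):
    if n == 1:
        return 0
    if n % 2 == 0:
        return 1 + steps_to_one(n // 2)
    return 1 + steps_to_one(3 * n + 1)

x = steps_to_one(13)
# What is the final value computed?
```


steps_to_one(13)
13 is odd -> 3*13+1 = 40 -> steps_to_one(40)
40 is even -> steps_to_one(20)
20 is even -> steps_to_one(10)
10 is even -> steps_to_one(5)
5 is odd -> 3*5+1 = 16 -> steps_to_one(16)
16 is even -> steps_to_one(8)
8 is even -> steps_to_one(4)
4 is even -> steps_to_one(2)
2 is even -> steps_to_one(1)
Reached 1 after 9 steps
= 9


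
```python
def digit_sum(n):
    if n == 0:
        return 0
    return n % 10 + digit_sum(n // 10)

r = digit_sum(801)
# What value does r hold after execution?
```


digit_sum(801)
= 1 + digit_sum(80)
= 1 + 0 + digit_sum(8)
= 1 + 0 + 8 + digit_sum(0)
= 1 + 0 + 8 + 0
= 9


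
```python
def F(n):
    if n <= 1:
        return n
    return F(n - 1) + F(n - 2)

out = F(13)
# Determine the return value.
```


F(13)
= F(12) + F(11)
= (F(11) + F(10)) + F(11)
Computing bottom-up: F(0)=0, F(1)=1, F(2)=1, F(3)=2, F(4)=3, F(5)=5, F(6)=8, F(7)=13, F(8)=21, F(9)=34, F(10)=55, F(11)=89, F(12)=144, F(13)=233
= 233


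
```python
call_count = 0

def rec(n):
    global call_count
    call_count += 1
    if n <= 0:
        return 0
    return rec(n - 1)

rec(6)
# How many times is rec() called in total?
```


rec(6) calls rec(5) calls ... calls rec(0)
Total calls: 6 + 1 (for base case) = 7


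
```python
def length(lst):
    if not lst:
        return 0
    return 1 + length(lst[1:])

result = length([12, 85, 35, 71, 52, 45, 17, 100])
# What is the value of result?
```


length([12, 85, 35, 71, 52, 45, 17, 100])
= 1 + length([85, 35, 71, 52, 45, 17, 100])
= 1 + 1 + length([35, 71, 52, 45, 17, 100])
= 1 + 1 + 1 + length([71, 52, 45, 17, 100])
= 1 + 1 + 1 + 1 + length([52, 45, 17, 100])
= 1 + 1 + 1 + 1 + 1 + length([45, 17, 100])
= 1 + 1 + 1 + 1 + 1 + 1 + length([17, 100])
= 1 + 1 + 1 + 1 + 1 + 1 + 1 + length([100])
= 1 + 1 + 1 + 1 + 1 + 1 + 1 + 1 + length([])
= 1 + 1 + 1 + 1 + 1 + 1 + 1 + 1 + 0
= 8


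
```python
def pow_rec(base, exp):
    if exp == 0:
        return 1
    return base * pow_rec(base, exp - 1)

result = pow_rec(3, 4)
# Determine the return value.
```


pow_rec(3, 4)
= 3 * pow_rec(3, 3)
= 3 * 3 * pow_rec(3, 2)
= 3 * 3 * 3 * pow_rec(3, 1)
= 3 * 3 * 3 * 3 * pow_rec(3, 0)
= 3 * 3 * 3 * 3 * 1
= 81


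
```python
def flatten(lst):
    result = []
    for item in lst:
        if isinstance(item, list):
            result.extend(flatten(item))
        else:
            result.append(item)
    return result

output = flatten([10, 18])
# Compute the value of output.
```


flatten([10, 18])
Processing each element:
  10 is not a list -> append 10
  18 is not a list -> append 18
= [10, 18]


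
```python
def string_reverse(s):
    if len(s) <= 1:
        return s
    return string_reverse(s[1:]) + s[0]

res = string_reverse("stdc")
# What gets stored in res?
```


string_reverse("stdc")
= string_reverse("tdc") + "s"
= string_reverse("dc") + "t" + "s"
= string_reverse("c") + "d" + "t" + "s"
= "c" + "d" + "t" + "s"
= "cdts"


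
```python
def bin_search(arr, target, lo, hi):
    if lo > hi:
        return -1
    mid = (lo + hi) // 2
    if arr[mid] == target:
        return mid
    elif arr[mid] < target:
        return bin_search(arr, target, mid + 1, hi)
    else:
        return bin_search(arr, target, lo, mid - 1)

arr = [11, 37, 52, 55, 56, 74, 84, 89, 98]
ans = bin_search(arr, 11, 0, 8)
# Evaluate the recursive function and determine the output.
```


bin_search(arr, 11, 0, 8)
lo=0, hi=8, mid=4, arr[mid]=56
56 > 11, search left half
lo=0, hi=3, mid=1, arr[mid]=37
37 > 11, search left half
lo=0, hi=0, mid=0, arr[mid]=11
arr[0] == 11, found at index 0
= 0


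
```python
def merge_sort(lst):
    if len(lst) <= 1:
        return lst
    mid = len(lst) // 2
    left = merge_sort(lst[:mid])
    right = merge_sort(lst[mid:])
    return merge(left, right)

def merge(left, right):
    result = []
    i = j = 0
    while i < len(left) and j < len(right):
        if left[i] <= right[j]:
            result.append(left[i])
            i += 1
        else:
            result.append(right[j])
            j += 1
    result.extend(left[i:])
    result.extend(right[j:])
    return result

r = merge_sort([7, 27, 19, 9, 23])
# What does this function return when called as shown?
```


merge_sort([7, 27, 19, 9, 23])
Split into [7, 27] and [19, 9, 23]
Left sorted: [7, 27]
Right sorted: [9, 19, 23]
Merge [7, 27] and [9, 19, 23]
= [7, 9, 19, 23, 27]


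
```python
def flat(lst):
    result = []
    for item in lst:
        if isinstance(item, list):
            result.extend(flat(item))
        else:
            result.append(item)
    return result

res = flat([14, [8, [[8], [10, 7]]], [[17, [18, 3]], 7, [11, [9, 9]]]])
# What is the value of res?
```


flat([14, [8, [[8], [10, 7]]], [[17, [18, 3]], 7, [11, [9, 9]]]])
Processing each element:
  14 is not a list -> append 14
  [8, [[8], [10, 7]]] is a list -> flat recursively -> [8, 8, 10, 7]
  [[17, [18, 3]], 7, [11, [9, 9]]] is a list -> flat recursively -> [17, 18, 3, 7, 11, 9, 9]
= [14, 8, 8, 10, 7, 17, 18, 3, 7, 11, 9, 9]


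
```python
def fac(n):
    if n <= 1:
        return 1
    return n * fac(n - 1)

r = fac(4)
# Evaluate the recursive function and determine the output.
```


fac(4)
= 4 * fac(3)
= 4 * 3 * fac(2)
= 4 * 3 * 2 * fac(1)
= 4 * 3 * 2 * 1
= 24


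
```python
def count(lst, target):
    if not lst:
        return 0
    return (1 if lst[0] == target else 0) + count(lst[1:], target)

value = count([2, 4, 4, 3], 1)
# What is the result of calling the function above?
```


count([2, 4, 4, 3], 1)
lst[0]=2 != 1: 0 + count([4, 4, 3], 1)
lst[0]=4 != 1: 0 + count([4, 3], 1)
lst[0]=4 != 1: 0 + count([3], 1)
lst[0]=3 != 1: 0 + count([], 1)
= 0


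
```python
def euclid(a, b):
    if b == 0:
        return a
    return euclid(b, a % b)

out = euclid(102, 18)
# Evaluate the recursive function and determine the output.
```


euclid(102, 18)
= euclid(18, 102 % 18) = euclid(18, 12)
= euclid(12, 18 % 12) = euclid(12, 6)
= euclid(6, 12 % 6) = euclid(6, 0)
b == 0, return a = 6


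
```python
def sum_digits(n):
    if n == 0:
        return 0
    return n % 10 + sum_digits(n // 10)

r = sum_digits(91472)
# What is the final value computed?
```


sum_digits(91472)
= 2 + sum_digits(9147)
= 2 + 7 + sum_digits(914)
= 2 + 7 + 4 + sum_digits(91)
= 2 + 7 + 4 + 1 + sum_digits(9)
= 2 + 7 + 4 + 1 + 9 + sum_digits(0)
= 2 + 7 + 4 + 1 + 9 + 0
= 23


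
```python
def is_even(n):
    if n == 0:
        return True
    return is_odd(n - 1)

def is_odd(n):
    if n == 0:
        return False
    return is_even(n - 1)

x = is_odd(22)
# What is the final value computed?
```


is_odd(22)
= is_even(21)
= is_odd(20)
= is_even(19)
= is_odd(18)
= is_even(17)
= is_odd(16)
= is_even(15)
= is_odd(14)
= is_even(13)
= is_odd(12)
= is_even(11)
= is_odd(10)
= is_even(9)
= is_odd(8)
= is_even(7)
= is_odd(6)
= is_even(5)
= is_odd(4)
= is_even(3)
= is_odd(2)
= is_even(1)
= is_odd(0)
n == 0: return False
= False


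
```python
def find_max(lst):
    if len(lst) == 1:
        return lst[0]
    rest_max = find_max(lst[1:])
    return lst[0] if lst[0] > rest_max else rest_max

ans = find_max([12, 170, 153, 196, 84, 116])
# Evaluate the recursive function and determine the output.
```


find_max([12, 170, 153, 196, 84, 116])
= compare 12 with find_max([170, 153, 196, 84, 116])
= compare 170 with find_max([153, 196, 84, 116])
= compare 153 with find_max([196, 84, 116])
= compare 196 with find_max([84, 116])
= compare 84 with find_max([116])
Base: find_max([116]) = 116
compare 84 with 116: max = 116
compare 196 with 116: max = 196
compare 153 with 196: max = 196
compare 170 with 196: max = 196
compare 12 with 196: max = 196
= 196
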